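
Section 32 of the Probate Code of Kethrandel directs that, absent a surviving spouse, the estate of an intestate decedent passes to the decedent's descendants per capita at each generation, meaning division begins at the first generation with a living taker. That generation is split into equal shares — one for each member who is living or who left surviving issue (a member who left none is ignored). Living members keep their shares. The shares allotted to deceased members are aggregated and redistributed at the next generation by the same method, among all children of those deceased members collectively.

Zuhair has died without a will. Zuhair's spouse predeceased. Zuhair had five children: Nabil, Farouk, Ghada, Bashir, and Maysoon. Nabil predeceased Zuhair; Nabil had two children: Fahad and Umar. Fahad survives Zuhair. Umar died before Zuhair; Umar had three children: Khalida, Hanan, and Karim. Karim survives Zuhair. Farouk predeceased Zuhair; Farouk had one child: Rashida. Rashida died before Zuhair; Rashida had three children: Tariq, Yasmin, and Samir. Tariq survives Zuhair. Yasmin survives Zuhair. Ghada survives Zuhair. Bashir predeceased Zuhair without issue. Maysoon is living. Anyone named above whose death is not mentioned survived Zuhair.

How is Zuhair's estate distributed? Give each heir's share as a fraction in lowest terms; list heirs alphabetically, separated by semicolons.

Fahad 1/6; Ghada 1/4; Hanan 1/18; Karim 1/18; Khalida 1/18; Maysoon 1/4; Samir 1/18; Tariq 1/18; Yasmin 1/18

There is no surviving spouse, so the entire estate passes to Zuhair's descendants per capita at each generation.
At generation 1 (Nabil, Farouk, Ghada, Maysoon) there are 4 shares of (1)/4 = 1/4 each.
Living: Ghada and Maysoon — each takes 1/4.
Deceased: Nabil and Farouk. Their combined 1/2 is pooled and carried to generation 2.
At generation 2 (Fahad, Umar, Rashida) there are 3 shares of (1/2)/3 = 1/6 each.
Living: Fahad — each takes 1/6.
Deceased: Umar and Rashida. Their combined 1/3 is pooled and carried to generation 3.
At generation 3 (Khalida, Hanan, Karim, Tariq, Yasmin, Samir) there are 6 shares of (1/3)/6 = 1/18 each.
Living: Khalida, Hanan, Karim, Tariq, Yasmin, and Samir — each takes 1/18.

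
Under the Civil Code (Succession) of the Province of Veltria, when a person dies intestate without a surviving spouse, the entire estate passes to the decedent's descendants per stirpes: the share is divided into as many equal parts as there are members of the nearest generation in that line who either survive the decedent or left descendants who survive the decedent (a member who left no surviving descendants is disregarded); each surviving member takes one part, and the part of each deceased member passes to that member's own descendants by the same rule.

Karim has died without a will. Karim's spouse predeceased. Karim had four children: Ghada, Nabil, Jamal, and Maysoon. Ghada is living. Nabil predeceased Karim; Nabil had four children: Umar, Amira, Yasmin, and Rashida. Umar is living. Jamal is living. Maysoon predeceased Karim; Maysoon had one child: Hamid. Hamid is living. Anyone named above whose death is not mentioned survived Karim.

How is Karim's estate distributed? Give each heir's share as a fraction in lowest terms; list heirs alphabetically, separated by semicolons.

Amira 1/16; Ghada 1/4; Hamid 1/4; Jamal 1/4; Rashida 1/16; Umar 1/16; Yasmin 1/16

There is no surviving spouse, so the entire estate passes to Karim's descendants per stirpes.
The estate is divided into 4 equal shares of 1/4 among Ghada, Nabil, Jamal, Maysoon.
Ghada is living and takes 1/4.
Nabil predeceased; the 1/4 allotted to Nabil's branch passes to Nabil's issue by representation.
The 1/4 is divided into 4 equal shares of 1/16 among Umar, Amira, Yasmin, Rashida.
Umar is living and takes 1/16.
Amira is living and takes 1/16.
Yasmin is living and takes 1/16.
Rashida is living and takes 1/16.
Jamal is living and takes 1/4.
Maysoon predeceased; the 1/4 allotted to Maysoon's branch passes to Maysoon's issue by representation.
Hamid is the sole taker at this level and receives the full 1/4.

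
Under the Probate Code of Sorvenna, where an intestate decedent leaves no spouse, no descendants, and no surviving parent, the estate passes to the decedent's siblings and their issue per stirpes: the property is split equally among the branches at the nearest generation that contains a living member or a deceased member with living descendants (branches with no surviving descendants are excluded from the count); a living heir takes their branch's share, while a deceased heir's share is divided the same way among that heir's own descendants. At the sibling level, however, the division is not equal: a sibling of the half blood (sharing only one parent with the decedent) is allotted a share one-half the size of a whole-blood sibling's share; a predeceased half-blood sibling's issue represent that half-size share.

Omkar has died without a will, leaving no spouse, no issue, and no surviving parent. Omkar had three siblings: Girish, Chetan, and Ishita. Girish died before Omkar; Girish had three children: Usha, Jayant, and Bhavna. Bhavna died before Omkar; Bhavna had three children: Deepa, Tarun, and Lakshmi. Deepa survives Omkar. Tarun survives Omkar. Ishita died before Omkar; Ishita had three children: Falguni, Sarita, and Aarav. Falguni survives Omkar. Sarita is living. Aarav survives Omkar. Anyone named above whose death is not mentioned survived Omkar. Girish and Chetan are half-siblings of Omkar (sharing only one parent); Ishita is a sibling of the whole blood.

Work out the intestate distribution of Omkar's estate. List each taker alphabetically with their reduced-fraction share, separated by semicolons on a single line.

No spouse, descendants, or parent survives, so the estate passes to Omkar's siblings per stirpes.
Half-blood siblings count for one-half the weight of whole-blood siblings at the initial division.
Dividing 1 in proportion to weights (total weight 2): Girish (weight 1/2) → 1/4; Chetan (weight 1/2) → 1/4; Ishita (weight 1) → 1/2.
Girish predeceased; the 1/4 allotted to Girish's branch passes to Girish's issue by representation.
The 1/4 is divided into 3 equal shares of 1/12 among Usha, Jayant, Bhavna.
Usha is living and takes 1/12.
Jayant is living and takes 1/12.
Bhavna predeceased; the 1/12 allotted to Bhavna's branch passes to Bhavna's issue by representation.
The 1/12 is divided into 3 equal shares of 1/36 among Deepa, Tarun, Lakshmi.
Deepa is living and takes 1/36.
Tarun is living and takes 1/36.
Lakshmi is living and takes 1/36.
Chetan is living and takes 1/4.
Ishita predeceased; the 1/2 allotted to Ishita's branch passes to Ishita's issue by representation.
The 1/2 is divided into 3 equal shares of 1/6 among Falguni, Sarita, Aarav.
Falguni is living and takes 1/6.
Sarita is living and takes 1/6.
Aarav is living and takes 1/6.

Aarav 1/6; Chetan 1/4; Deepa 1/36; Falguni 1/6; Jayant 1/12; Lakshmi 1/36; Sarita 1/6; Tarun 1/36; Usha 1/12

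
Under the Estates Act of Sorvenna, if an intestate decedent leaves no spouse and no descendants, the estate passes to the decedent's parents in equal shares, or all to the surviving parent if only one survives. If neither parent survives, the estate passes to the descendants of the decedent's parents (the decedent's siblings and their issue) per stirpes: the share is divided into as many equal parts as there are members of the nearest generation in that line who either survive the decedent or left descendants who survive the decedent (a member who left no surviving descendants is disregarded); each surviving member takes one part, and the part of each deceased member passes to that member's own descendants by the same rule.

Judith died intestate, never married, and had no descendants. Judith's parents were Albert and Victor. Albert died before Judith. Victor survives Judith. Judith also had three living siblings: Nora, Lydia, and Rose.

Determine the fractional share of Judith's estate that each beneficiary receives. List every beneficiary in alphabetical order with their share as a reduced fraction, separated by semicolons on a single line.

Only one parent, Victor, survives, so Victor takes the entire estate. The siblings take nothing because a surviving parent has priority.

Victor 1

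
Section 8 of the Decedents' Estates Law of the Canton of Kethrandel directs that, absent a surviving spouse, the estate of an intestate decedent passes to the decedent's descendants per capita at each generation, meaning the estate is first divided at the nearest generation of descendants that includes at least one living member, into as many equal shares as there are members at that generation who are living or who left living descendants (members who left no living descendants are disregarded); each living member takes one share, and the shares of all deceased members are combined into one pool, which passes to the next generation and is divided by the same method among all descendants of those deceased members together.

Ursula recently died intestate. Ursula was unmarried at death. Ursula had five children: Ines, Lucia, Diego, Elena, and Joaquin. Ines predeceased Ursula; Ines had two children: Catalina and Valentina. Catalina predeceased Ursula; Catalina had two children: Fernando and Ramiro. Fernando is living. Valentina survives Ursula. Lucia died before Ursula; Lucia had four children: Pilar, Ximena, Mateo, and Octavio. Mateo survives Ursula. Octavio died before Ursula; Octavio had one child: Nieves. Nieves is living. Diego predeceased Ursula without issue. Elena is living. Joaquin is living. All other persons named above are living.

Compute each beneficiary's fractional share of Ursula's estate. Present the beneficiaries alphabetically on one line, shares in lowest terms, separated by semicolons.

Elena 1/4; Fernando 1/18; Joaquin 1/4; Mateo 1/12; Nieves 1/18; Pilar 1/12; Ramiro 1/18; Valentina 1/12; Ximena 1/12

There is no surviving spouse, so the entire estate passes to Ursula's descendants per capita at each generation.
At generation 1 (Ines, Lucia, Elena, Joaquin) there are 4 shares of (1)/4 = 1/4 each.
Living: Elena and Joaquin — each takes 1/4.
Deceased: Ines and Lucia. Their combined 1/2 is pooled and carried to generation 2.
At generation 2 (Catalina, Valentina, Pilar, Ximena, Mateo, Octavio) there are 6 shares of (1/2)/6 = 1/12 each.
Living: Valentina, Pilar, Ximena, and Mateo — each takes 1/12.
Deceased: Catalina and Octavio. Their combined 1/6 is pooled and carried to generation 3.
At generation 3 (Fernando, Ramiro, Nieves) there are 3 shares of (1/6)/3 = 1/18 each.
Living: Fernando, Ramiro, and Nieves — each takes 1/18.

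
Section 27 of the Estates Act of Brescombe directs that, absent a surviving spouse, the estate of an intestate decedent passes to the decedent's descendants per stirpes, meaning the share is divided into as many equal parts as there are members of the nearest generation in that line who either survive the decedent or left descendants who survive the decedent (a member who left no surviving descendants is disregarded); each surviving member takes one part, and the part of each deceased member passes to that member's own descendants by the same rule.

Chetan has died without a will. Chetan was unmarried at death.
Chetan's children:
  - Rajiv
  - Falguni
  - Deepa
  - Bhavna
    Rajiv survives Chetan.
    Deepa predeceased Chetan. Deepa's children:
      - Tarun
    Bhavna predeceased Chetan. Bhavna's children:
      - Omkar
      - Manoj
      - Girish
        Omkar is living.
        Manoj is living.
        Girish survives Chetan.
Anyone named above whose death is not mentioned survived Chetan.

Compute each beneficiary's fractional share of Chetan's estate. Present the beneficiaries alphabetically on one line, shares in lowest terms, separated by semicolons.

There is no surviving spouse, so the entire estate passes to Chetan's descendants per stirpes.
The estate is divided into 4 equal shares of 1/4 among Rajiv, Falguni, Deepa, Bhavna.
Rajiv is living and takes 1/4.
Falguni is living and takes 1/4.
Deepa predeceased; the 1/4 allotted to Deepa's branch passes to Deepa's issue by representation.
Tarun is the sole taker at this level and receives the full 1/4.
Bhavna predeceased; the 1/4 allotted to Bhavna's branch passes to Bhavna's issue by representation.
The 1/4 is divided into 3 equal shares of 1/12 among Omkar, Manoj, Girish.
Omkar is living and takes 1/12.
Manoj is living and takes 1/12.
Girish is living and takes 1/12.

Falguni 1/4; Girish 1/12; Manoj 1/12; Omkar 1/12; Rajiv 1/4; Tarun 1/4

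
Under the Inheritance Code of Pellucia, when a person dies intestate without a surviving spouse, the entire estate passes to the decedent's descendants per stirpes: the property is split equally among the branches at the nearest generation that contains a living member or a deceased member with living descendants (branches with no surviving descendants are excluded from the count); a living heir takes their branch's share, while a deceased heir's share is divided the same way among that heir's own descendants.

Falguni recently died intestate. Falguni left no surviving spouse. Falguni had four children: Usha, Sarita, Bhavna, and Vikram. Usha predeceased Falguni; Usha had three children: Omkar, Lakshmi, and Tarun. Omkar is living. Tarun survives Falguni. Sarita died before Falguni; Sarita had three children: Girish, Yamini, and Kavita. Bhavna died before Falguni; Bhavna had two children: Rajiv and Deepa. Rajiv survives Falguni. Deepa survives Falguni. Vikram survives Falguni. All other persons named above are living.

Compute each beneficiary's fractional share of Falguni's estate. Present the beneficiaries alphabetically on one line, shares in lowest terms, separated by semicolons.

There is no surviving spouse, so the entire estate passes to Falguni's descendants per stirpes.
The estate is divided into 4 equal shares of 1/4 among Usha, Sarita, Bhavna, Vikram.
Usha predeceased; the 1/4 allotted to Usha's branch passes to Usha's issue by representation.
The 1/4 is divided into 3 equal shares of 1/12 among Omkar, Lakshmi, Tarun.
Omkar is living and takes 1/12.
Lakshmi is living and takes 1/12.
Tarun is living and takes 1/12.
Sarita predeceased; the 1/4 allotted to Sarita's branch passes to Sarita's issue by representation.
The 1/4 is divided into 3 equal shares of 1/12 among Girish, Yamini, Kavita.
Girish is living and takes 1/12.
Yamini is living and takes 1/12.
Kavita is living and takes 1/12.
Bhavna predeceased; the 1/4 allotted to Bhavna's branch passes to Bhavna's issue by representation.
The 1/4 is divided into 2 equal shares of 1/8 among Rajiv, Deepa.
Rajiv is living and takes 1/8.
Deepa is living and takes 1/8.
Vikram is living and takes 1/4.

Deepa 1/8; Girish 1/12; Kavita 1/12; Lakshmi 1/12; Omkar 1/12; Rajiv 1/8; Tarun 1/12; Vikram 1/4; Yamini 1/12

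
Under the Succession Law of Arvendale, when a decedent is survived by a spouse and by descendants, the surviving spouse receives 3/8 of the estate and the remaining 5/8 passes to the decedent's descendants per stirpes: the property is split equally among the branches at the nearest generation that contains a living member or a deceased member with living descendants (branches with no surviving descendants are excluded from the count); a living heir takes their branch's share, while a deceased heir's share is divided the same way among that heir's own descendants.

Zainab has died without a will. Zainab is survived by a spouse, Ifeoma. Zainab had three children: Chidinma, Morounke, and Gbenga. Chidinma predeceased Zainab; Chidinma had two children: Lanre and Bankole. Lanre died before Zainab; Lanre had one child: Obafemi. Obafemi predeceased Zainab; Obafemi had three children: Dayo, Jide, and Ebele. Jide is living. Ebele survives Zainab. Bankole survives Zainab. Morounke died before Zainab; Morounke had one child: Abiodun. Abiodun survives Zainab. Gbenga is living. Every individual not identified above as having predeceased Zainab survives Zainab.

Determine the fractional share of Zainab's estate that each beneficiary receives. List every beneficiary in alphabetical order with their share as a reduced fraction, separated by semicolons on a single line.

Ifeoma, as surviving spouse, takes 3/8.
The remaining 5/8 passes to Zainab's descendants per stirpes.
The 5/8 is divided into 3 equal shares of 5/24 among Chidinma, Morounke, Gbenga.
Chidinma predeceased; the 5/24 allotted to Chidinma's branch passes to Chidinma's issue by representation.
The 5/24 is divided into 2 equal shares of 5/48 among Lanre, Bankole.
Lanre predeceased; the 5/48 allotted to Lanre's branch passes to Lanre's issue by representation.
Obafemi's line is the sole branch at this level, so the full 5/48 passes to Obafemi's issue by representation.
The 5/48 is divided into 3 equal shares of 5/144 among Dayo, Jide, Ebele.
Dayo is living and takes 5/144.
Jide is living and takes 5/144.
Ebele is living and takes 5/144.
Bankole is living and takes 5/48.
Morounke predeceased; the 5/24 allotted to Morounke's branch passes to Morounke's issue by representation.
Abiodun is the sole taker at this level and receives the full 5/24.
Gbenga is living and takes 5/24.

Abiodun 5/24; Bankole 5/48; Dayo 5/144; Ebele 5/144; Gbenga 5/24; Ifeoma 3/8; Jide 5/144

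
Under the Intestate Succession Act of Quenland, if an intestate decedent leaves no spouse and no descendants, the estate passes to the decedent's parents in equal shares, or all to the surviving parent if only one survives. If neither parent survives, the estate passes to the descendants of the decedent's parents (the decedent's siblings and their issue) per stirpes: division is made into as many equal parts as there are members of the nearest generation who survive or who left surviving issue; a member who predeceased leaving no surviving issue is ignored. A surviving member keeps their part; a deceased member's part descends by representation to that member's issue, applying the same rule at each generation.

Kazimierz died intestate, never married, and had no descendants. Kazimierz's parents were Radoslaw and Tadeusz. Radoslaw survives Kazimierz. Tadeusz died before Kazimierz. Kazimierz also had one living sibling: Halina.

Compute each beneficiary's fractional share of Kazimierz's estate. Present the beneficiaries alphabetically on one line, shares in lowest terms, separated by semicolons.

Radoslaw 1

Only one parent, Radoslaw, survives, so Radoslaw takes the entire estate. The siblings take nothing because a surviving parent has priority.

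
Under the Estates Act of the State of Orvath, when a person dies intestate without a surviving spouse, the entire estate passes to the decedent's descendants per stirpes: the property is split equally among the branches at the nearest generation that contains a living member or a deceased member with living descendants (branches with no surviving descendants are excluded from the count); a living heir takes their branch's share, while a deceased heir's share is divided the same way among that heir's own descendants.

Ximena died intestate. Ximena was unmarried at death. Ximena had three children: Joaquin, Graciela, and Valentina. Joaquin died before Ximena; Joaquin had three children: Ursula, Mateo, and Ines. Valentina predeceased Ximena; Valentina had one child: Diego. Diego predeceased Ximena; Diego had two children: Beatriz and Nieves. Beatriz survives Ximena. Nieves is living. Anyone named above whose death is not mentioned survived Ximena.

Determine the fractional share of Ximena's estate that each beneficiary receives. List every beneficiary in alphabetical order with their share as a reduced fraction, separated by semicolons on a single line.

There is no surviving spouse, so the entire estate passes to Ximena's descendants per stirpes.
The estate is divided into 3 equal shares of 1/3 among Joaquin, Graciela, Valentina.
Joaquin predeceased; the 1/3 allotted to Joaquin's branch passes to Joaquin's issue by representation.
The 1/3 is divided into 3 equal shares of 1/9 among Ursula, Mateo, Ines.
Ursula is living and takes 1/9.
Mateo is living and takes 1/9.
Ines is living and takes 1/9.
Graciela is living and takes 1/3.
Valentina predeceased; the 1/3 allotted to Valentina's branch passes to Valentina's issue by representation.
Diego's line is the sole branch at this level, so the full 1/3 passes to Diego's issue by representation.
The 1/3 is divided into 2 equal shares of 1/6 among Beatriz, Nieves.
Beatriz is living and takes 1/6.
Nieves is living and takes 1/6.

Beatriz 1/6; Graciela 1/3; Ines 1/9; Mateo 1/9; Nieves 1/6; Ursula 1/9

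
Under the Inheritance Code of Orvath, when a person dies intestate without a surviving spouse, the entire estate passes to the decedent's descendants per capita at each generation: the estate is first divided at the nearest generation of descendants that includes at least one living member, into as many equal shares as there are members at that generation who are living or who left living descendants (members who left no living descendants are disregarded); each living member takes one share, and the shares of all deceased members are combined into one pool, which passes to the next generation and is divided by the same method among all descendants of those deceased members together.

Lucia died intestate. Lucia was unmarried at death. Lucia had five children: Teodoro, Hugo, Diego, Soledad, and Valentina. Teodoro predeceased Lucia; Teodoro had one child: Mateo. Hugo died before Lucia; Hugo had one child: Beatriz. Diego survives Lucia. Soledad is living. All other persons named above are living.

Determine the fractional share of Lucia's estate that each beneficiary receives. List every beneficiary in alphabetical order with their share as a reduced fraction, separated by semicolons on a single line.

Beatriz 1/5; Diego 1/5; Mateo 1/5; Soledad 1/5; Valentina 1/5

There is no surviving spouse, so the entire estate passes to Lucia's descendants per capita at each generation.
At generation 1 (Teodoro, Hugo, Diego, Soledad, Valentina) there are 5 shares of (1)/5 = 1/5 each.
Living: Diego, Soledad, and Valentina — each takes 1/5.
Deceased: Teodoro and Hugo. Their combined 2/5 is pooled and carried to generation 2.
At generation 2 (Mateo, Beatriz) there are 2 shares of (2/5)/2 = 1/5 each.
Living: Mateo and Beatriz — each takes 1/5.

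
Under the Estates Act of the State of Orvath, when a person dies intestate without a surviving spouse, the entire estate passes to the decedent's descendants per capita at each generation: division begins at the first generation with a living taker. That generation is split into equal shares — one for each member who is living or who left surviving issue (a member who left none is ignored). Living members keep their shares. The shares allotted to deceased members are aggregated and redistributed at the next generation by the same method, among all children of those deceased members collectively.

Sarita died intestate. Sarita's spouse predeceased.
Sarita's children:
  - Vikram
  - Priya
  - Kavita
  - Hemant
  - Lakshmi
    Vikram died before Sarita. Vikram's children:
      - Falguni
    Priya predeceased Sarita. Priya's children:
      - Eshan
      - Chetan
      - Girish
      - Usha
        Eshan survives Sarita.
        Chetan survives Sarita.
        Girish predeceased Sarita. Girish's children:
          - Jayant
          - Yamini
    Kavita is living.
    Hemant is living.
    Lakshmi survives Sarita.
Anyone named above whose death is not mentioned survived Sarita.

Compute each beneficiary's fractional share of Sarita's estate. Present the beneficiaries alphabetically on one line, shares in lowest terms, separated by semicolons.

Chetan 2/25; Eshan 2/25; Falguni 2/25; Hemant 1/5; Jayant 1/25; Kavita 1/5; Lakshmi 1/5; Usha 2/25; Yamini 1/25

There is no surviving spouse, so the entire estate passes to Sarita's descendants per capita at each generation.
At generation 1 (Vikram, Priya, Kavita, Hemant, Lakshmi) there are 5 shares of (1)/5 = 1/5 each.
Living: Kavita, Hemant, and Lakshmi — each takes 1/5.
Deceased: Vikram and Priya. Their combined 2/5 is pooled and carried to generation 2.
At generation 2 (Falguni, Eshan, Chetan, Girish, Usha) there are 5 shares of (2/5)/5 = 2/25 each.
Living: Falguni, Eshan, Chetan, and Usha — each takes 2/25.
Deceased: Girish. That 2/25 share is carried to generation 3.
At generation 3 (Jayant, Yamini) there are 2 shares of (2/25)/2 = 1/25 each.
Living: Jayant and Yamini — each takes 1/25.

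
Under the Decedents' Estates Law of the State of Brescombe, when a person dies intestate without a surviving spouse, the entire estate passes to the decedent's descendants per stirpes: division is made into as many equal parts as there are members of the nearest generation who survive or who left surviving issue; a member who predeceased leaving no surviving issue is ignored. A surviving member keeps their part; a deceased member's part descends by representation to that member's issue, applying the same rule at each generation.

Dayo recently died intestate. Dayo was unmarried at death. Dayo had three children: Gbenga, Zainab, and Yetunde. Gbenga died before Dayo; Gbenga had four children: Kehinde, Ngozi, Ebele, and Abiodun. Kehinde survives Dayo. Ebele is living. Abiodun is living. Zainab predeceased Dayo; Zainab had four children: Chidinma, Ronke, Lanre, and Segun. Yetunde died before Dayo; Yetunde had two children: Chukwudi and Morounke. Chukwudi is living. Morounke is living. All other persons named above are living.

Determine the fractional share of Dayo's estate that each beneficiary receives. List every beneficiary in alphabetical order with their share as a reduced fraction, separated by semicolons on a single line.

There is no surviving spouse, so the entire estate passes to Dayo's descendants per stirpes.
The estate is divided into 3 equal shares of 1/3 among Gbenga, Zainab, Yetunde.
Gbenga predeceased; the 1/3 allotted to Gbenga's branch passes to Gbenga's issue by representation.
The 1/3 is divided into 4 equal shares of 1/12 among Kehinde, Ngozi, Ebele, Abiodun.
Kehinde is living and takes 1/12.
Ngozi is living and takes 1/12.
Ebele is living and takes 1/12.
Abiodun is living and takes 1/12.
Zainab predeceased; the 1/3 allotted to Zainab's branch passes to Zainab's issue by representation.
The 1/3 is divided into 4 equal shares of 1/12 among Chidinma, Ronke, Lanre, Segun.
Chidinma is living and takes 1/12.
Ronke is living and takes 1/12.
Lanre is living and takes 1/12.
Segun is living and takes 1/12.
Yetunde predeceased; the 1/3 allotted to Yetunde's branch passes to Yetunde's issue by representation.
The 1/3 is divided into 2 equal shares of 1/6 among Chukwudi, Morounke.
Chukwudi is living and takes 1/6.
Morounke is living and takes 1/6.

Abiodun 1/12; Chidinma 1/12; Chukwudi 1/6; Ebele 1/12; Kehinde 1/12; Lanre 1/12; Morounke 1/6; Ngozi 1/12; Ronke 1/12; Segun 1/12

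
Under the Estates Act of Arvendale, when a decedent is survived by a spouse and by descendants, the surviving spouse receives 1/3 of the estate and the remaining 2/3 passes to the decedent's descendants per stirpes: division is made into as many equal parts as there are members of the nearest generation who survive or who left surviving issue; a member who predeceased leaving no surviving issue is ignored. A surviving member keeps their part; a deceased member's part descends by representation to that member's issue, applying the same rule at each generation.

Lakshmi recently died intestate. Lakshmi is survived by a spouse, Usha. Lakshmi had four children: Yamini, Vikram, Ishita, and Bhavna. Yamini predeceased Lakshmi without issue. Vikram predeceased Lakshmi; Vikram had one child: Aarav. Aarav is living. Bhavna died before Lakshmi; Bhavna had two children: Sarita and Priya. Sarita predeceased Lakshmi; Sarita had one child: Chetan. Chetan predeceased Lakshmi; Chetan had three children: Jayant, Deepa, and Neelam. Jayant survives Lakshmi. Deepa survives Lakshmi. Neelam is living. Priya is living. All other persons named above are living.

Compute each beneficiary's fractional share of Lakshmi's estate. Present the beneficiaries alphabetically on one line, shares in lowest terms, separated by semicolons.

Aarav 2/9; Deepa 1/27; Ishita 2/9; Jayant 1/27; Neelam 1/27; Priya 1/9; Usha 1/3

Usha, as surviving spouse, takes 1/3.
The remaining 2/3 passes to Lakshmi's descendants per stirpes.
Yamini left no surviving issue, so that branch lapses and is disregarded.
The 2/3 is divided into 3 equal shares of 2/9 among Vikram, Ishita, Bhavna.
Vikram predeceased; the 2/9 allotted to Vikram's branch passes to Vikram's issue by representation.
Aarav is the sole taker at this level and receives the full 2/9.
Ishita is living and takes 2/9.
Bhavna predeceased; the 2/9 allotted to Bhavna's branch passes to Bhavna's issue by representation.
The 2/9 is divided into 2 equal shares of 1/9 among Sarita, Priya.
Sarita predeceased; the 1/9 allotted to Sarita's branch passes to Sarita's issue by representation.
Chetan's line is the sole branch at this level, so the full 1/9 passes to Chetan's issue by representation.
The 1/9 is divided into 3 equal shares of 1/27 among Jayant, Deepa, Neelam.
Jayant is living and takes 1/27.
Deepa is living and takes 1/27.
Neelam is living and takes 1/27.
Priya is living and takes 1/9.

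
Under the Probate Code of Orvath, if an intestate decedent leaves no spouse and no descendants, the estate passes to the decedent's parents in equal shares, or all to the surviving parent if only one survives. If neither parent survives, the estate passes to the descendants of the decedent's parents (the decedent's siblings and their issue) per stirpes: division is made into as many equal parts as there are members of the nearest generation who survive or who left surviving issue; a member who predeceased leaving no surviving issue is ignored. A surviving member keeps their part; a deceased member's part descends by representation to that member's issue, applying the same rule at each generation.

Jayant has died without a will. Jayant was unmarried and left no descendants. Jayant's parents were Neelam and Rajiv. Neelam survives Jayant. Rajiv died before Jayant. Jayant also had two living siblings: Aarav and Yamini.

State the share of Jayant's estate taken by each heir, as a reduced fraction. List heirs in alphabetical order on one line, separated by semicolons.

Neelam 1

Only one parent, Neelam, survives, so Neelam takes the entire estate. The siblings take nothing because a surviving parent has priority.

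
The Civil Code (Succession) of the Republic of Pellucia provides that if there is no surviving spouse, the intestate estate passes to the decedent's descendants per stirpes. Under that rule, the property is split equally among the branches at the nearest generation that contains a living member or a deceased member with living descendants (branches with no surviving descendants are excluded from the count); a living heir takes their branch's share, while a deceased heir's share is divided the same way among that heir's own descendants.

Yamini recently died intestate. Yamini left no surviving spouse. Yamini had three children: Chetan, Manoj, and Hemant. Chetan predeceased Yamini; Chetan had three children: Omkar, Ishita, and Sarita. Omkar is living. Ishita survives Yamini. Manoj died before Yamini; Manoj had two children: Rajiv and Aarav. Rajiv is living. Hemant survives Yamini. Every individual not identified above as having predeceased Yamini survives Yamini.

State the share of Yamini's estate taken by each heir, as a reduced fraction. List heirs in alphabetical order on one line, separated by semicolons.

There is no surviving spouse, so the entire estate passes to Yamini's descendants per stirpes.
The estate is divided into 3 equal shares of 1/3 among Chetan, Manoj, Hemant.
Chetan predeceased; the 1/3 allotted to Chetan's branch passes to Chetan's issue by representation.
The 1/3 is divided into 3 equal shares of 1/9 among Omkar, Ishita, Sarita.
Omkar is living and takes 1/9.
Ishita is living and takes 1/9.
Sarita is living and takes 1/9.
Manoj predeceased; the 1/3 allotted to Manoj's branch passes to Manoj's issue by representation.
The 1/3 is divided into 2 equal shares of 1/6 among Rajiv, Aarav.
Rajiv is living and takes 1/6.
Aarav is living and takes 1/6.
Hemant is living and takes 1/3.

Aarav 1/6; Hemant 1/3; Ishita 1/9; Omkar 1/9; Rajiv 1/6; Sarita 1/9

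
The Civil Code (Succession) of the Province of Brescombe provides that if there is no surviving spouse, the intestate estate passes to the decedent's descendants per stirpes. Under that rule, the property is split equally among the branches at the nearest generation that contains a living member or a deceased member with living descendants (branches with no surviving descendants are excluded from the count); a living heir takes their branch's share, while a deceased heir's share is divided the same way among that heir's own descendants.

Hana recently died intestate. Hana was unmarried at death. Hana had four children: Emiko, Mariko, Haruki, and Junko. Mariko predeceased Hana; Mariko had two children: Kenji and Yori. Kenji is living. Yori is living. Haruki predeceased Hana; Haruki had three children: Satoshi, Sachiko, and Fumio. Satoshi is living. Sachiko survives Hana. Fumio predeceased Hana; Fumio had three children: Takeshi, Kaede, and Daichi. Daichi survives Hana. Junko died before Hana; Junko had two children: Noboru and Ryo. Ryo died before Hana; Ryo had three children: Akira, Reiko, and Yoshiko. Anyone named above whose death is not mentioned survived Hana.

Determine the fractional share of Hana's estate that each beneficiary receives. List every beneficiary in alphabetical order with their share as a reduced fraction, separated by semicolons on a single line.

Akira 1/24; Daichi 1/36; Emiko 1/4; Kaede 1/36; Kenji 1/8; Noboru 1/8; Reiko 1/24; Sachiko 1/12; Satoshi 1/12; Takeshi 1/36; Yori 1/8; Yoshiko 1/24

There is no surviving spouse, so the entire estate passes to Hana's descendants per stirpes.
The estate is divided into 4 equal shares of 1/4 among Emiko, Mariko, Haruki, Junko.
Emiko is living and takes 1/4.
Mariko predeceased; the 1/4 allotted to Mariko's branch passes to Mariko's issue by representation.
The 1/4 is divided into 2 equal shares of 1/8 among Kenji, Yori.
Kenji is living and takes 1/8.
Yori is living and takes 1/8.
Haruki predeceased; the 1/4 allotted to Haruki's branch passes to Haruki's issue by representation.
The 1/4 is divided into 3 equal shares of 1/12 among Satoshi, Sachiko, Fumio.
Satoshi is living and takes 1/12.
Sachiko is living and takes 1/12.
Fumio predeceased; the 1/12 allotted to Fumio's branch passes to Fumio's issue by representation.
The 1/12 is divided into 3 equal shares of 1/36 among Takeshi, Kaede, Daichi.
Takeshi is living and takes 1/36.
Kaede is living and takes 1/36.
Daichi is living and takes 1/36.
Junko predeceased; the 1/4 allotted to Junko's branch passes to Junko's issue by representation.
The 1/4 is divided into 2 equal shares of 1/8 among Noboru, Ryo.
Noboru is living and takes 1/8.
Ryo predeceased; the 1/8 allotted to Ryo's branch passes to Ryo's issue by representation.
The 1/8 is divided into 3 equal shares of 1/24 among Akira, Reiko, Yoshiko.
Akira is living and takes 1/24.
Reiko is living and takes 1/24.
Yoshiko is living and takes 1/24.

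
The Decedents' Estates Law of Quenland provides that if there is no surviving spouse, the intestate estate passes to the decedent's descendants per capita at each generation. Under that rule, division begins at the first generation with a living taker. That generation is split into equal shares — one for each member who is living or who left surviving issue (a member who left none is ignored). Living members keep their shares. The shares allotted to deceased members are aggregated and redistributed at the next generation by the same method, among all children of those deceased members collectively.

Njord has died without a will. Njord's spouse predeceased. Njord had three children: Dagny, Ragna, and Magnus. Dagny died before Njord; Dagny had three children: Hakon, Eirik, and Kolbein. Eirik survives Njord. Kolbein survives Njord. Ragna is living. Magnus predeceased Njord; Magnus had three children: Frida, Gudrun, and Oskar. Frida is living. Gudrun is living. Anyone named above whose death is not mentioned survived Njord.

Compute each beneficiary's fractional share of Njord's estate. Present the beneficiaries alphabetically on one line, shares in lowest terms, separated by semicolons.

There is no surviving spouse, so the entire estate passes to Njord's descendants per capita at each generation.
At generation 1 (Dagny, Ragna, Magnus) there are 3 shares of (1)/3 = 1/3 each.
Living: Ragna — each takes 1/3.
Deceased: Dagny and Magnus. Their combined 2/3 is pooled and carried to generation 2.
At generation 2 (Hakon, Eirik, Kolbein, Frida, Gudrun, Oskar) there are 6 shares of (2/3)/6 = 1/9 each.
Living: Hakon, Eirik, Kolbein, Frida, Gudrun, and Oskar — each takes 1/9.

Eirik 1/9; Frida 1/9; Gudrun 1/9; Hakon 1/9; Kolbein 1/9; Oskar 1/9; Ragna 1/3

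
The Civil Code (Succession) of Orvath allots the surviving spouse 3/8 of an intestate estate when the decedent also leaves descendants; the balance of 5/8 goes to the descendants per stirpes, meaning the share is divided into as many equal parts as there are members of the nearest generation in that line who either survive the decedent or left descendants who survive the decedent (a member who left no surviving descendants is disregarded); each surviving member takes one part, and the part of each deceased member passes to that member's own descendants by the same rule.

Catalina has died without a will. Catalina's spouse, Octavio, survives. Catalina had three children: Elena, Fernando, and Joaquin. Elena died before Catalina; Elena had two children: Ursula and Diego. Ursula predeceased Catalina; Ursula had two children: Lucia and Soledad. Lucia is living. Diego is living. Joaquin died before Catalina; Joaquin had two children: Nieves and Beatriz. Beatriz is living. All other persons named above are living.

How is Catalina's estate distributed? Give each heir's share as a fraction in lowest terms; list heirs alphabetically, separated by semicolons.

Octavio, as surviving spouse, takes 3/8.
The remaining 5/8 passes to Catalina's descendants per stirpes.
The 5/8 is divided into 3 equal shares of 5/24 among Elena, Fernando, Joaquin.
Elena predeceased; the 5/24 allotted to Elena's branch passes to Elena's issue by representation.
The 5/24 is divided into 2 equal shares of 5/48 among Ursula, Diego.
Ursula predeceased; the 5/48 allotted to Ursula's branch passes to Ursula's issue by representation.
The 5/48 is divided into 2 equal shares of 5/96 among Lucia, Soledad.
Lucia is living and takes 5/96.
Soledad is living and takes 5/96.
Diego is living and takes 5/48.
Fernando is living and takes 5/24.
Joaquin predeceased; the 5/24 allotted to Joaquin's branch passes to Joaquin's issue by representation.
The 5/24 is divided into 2 equal shares of 5/48 among Nieves, Beatriz.
Nieves is living and takes 5/48.
Beatriz is living and takes 5/48.

Beatriz 5/48; Diego 5/48; Fernando 5/24; Lucia 5/96; Nieves 5/48; Octavio 3/8; Soledad 5/96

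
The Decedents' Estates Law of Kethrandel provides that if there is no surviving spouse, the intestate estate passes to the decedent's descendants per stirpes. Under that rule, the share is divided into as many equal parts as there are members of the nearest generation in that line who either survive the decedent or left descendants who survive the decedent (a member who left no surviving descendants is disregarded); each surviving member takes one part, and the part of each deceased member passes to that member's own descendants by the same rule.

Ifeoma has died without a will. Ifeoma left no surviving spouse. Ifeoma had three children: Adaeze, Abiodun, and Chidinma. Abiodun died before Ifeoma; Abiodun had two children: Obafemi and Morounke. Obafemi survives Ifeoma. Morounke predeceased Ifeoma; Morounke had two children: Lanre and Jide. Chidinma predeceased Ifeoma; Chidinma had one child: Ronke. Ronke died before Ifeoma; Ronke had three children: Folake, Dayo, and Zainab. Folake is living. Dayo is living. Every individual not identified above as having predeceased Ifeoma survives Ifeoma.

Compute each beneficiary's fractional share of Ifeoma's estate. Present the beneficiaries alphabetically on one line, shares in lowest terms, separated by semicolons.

Adaeze 1/3; Dayo 1/9; Folake 1/9; Jide 1/12; Lanre 1/12; Obafemi 1/6; Zainab 1/9

There is no surviving spouse, so the entire estate passes to Ifeoma's descendants per stirpes.
The estate is divided into 3 equal shares of 1/3 among Adaeze, Abiodun, Chidinma.
Adaeze is living and takes 1/3.
Abiodun predeceased; the 1/3 allotted to Abiodun's branch passes to Abiodun's issue by representation.
The 1/3 is divided into 2 equal shares of 1/6 among Obafemi, Morounke.
Obafemi is living and takes 1/6.
Morounke predeceased; the 1/6 allotted to Morounke's branch passes to Morounke's issue by representation.
The 1/6 is divided into 2 equal shares of 1/12 among Lanre, Jide.
Lanre is living and takes 1/12.
Jide is living and takes 1/12.
Chidinma predeceased; the 1/3 allotted to Chidinma's branch passes to Chidinma's issue by representation.
Ronke's line is the sole branch at this level, so the full 1/3 passes to Ronke's issue by representation.
The 1/3 is divided into 3 equal shares of 1/9 among Folake, Dayo, Zainab.
Folake is living and takes 1/9.
Dayo is living and takes 1/9.
Zainab is living and takes 1/9.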